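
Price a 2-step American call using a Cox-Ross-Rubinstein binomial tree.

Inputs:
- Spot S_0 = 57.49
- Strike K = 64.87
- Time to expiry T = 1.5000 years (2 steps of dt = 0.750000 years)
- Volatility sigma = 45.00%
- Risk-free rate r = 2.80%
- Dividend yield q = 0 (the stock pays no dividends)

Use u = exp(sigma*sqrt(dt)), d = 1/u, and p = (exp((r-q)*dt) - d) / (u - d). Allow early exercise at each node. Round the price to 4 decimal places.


Answer: Price = V(0,0) = 10.7380

Derivation:
dt = T/N = 0.750000
u = exp(sigma*sqrt(dt)) = 1.476555; d = 1/u = 0.677252
p = (exp((r-q)*dt) - d) / (u - d) = 0.430337
Discount per step: exp(-r*dt) = 0.979219
Stock lattice S(k, i) with i counting down-moves:
  k=0: S(0,0) = 57.4900
  k=1: S(1,0) = 84.8871; S(1,1) = 38.9352
  k=2: S(2,0) = 125.3405; S(2,1) = 57.4900; S(2,2) = 26.3690
Terminal payoffs V(N, i) = max(S_T - K, 0):
  V(2,0) = 60.470481; V(2,1) = 0.000000; V(2,2) = 0.000000
Backward induction: V(k, i) = exp(-r*dt) * [p * V(k+1, i) + (1-p) * V(k+1, i+1)]; then take max(V_cont, immediate exercise) for American.
  V(1,0) = exp(-r*dt) * [p*60.470481 + (1-p)*0.000000] = 25.481936; exercise = 20.017127; V(1,0) = max -> 25.481936
  V(1,1) = exp(-r*dt) * [p*0.000000 + (1-p)*0.000000] = 0.000000; exercise = 0.000000; V(1,1) = max -> 0.000000
  V(0,0) = exp(-r*dt) * [p*25.481936 + (1-p)*0.000000] = 10.737951; exercise = 0.000000; V(0,0) = max -> 10.737951


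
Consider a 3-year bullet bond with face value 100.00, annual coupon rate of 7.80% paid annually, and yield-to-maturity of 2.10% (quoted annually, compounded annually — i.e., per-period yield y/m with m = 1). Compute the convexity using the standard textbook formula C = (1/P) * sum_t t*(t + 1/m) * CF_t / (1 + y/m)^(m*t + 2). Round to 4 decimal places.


Answer: Convexity = 10.5119

Derivation:
Coupon per period c = face * coupon_rate / m = 7.800000
Periods per year m = 1; per-period yield y/m = 0.021000
Number of cashflows N = 3
Cashflows (t years, CF_t, discount factor 1/(1+y/m)^(m*t), PV):
  t = 1.0000: CF_t = 7.800000, DF = 0.979432, PV = 7.639569
  t = 2.0000: CF_t = 7.800000, DF = 0.959287, PV = 7.482438
  t = 3.0000: CF_t = 107.800000, DF = 0.939556, PV = 101.284161
Price P = sum_t PV_t = 116.406168
Convexity numerator sum_t t*(t + 1/m) * CF_t / (1+y/m)^(m*t + 2):
  t = 1.0000: term = 14.657077
  t = 2.0000: term = 43.066828
  t = 3.0000: term = 1165.926830
Convexity = (1/P) * sum = 1223.650735 / 116.406168 = 10.511906


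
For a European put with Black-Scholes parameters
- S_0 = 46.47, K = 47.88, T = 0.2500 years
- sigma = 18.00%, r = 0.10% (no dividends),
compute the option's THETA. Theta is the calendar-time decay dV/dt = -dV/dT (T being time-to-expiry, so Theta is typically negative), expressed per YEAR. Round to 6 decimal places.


Answer: Theta = -3.173864

Derivation:
d1 = -0.2843437510; d2 = -0.3743437510
phi(d1) = 0.3831363999; exp(-qT) = 1.0000000000; exp(-rT) = 0.9997500312
Theta = -S*exp(-qT)*phi(d1)*sigma/(2*sqrt(T)) + r*K*exp(-rT)*N(-d2) - q*S*exp(-qT)*N(-d1)
N(-d1) = 0.6119265196; N(-d2) = 0.6459257071; sqrt(T) = 0.5000000000
Term 1 = -46.4700 * 1.0000000000 * 0.3831363999 * 0.1800 / (2 * 0.5000000000) = -3.2047827306
Term 2 = 0.0010 * 47.8800 * 0.9997500312 * 0.6459257071 = 0.0309191921
Term 3 = 0 (no dividend yield, q = 0)
Theta = -3.2047827306 + (0.0309191921) + (0.0000000000) = -3.173864


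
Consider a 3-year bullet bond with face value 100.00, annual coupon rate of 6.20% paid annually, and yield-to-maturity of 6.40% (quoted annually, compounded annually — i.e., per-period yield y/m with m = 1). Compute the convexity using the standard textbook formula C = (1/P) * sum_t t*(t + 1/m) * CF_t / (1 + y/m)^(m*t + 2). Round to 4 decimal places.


Coupon per period c = face * coupon_rate / m = 6.200000
Periods per year m = 1; per-period yield y/m = 0.064000
Number of cashflows N = 3
Cashflows (t years, CF_t, discount factor 1/(1+y/m)^(m*t), PV):
  t = 1.0000: CF_t = 6.200000, DF = 0.939850, PV = 5.827068
  t = 2.0000: CF_t = 6.200000, DF = 0.883317, PV = 5.476567
  t = 3.0000: CF_t = 106.200000, DF = 0.830185, PV = 88.165694
Price P = sum_t PV_t = 99.469330
Convexity numerator sum_t t*(t + 1/m) * CF_t / (1+y/m)^(m*t + 2):
  t = 1.0000: term = 10.294300
  t = 2.0000: term = 29.025281
  t = 3.0000: term = 934.539415
Convexity = (1/P) * sum = 973.858996 / 99.469330 = 9.790545

Answer: Convexity = 9.7905


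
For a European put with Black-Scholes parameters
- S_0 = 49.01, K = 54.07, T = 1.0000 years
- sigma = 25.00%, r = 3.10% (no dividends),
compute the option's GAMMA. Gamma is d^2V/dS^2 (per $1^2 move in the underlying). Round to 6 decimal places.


d1 = -0.1440205779; d2 = -0.3940205779
phi(d1) = 0.3948262451; exp(-qT) = 1.0000000000; exp(-rT) = 0.9694755731
Gamma = exp(-qT) * phi(d1) / (S * sigma * sqrt(T)) = 1.0000000000 * 0.3948262451 / (49.0100 * 0.2500 * 1.0000000000) = 0.032224

Answer: Gamma = 0.032224


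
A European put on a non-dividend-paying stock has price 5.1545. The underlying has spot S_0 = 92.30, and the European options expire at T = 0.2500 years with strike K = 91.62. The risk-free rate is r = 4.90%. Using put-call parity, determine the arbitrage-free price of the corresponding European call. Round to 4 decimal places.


Put-call parity: C - P = S_0 * exp(-qT) - K * exp(-rT).
S_0 * exp(-qT) = 92.3000 * 1.00000000 = 92.30000000
K * exp(-rT) = 91.6200 * 0.98782473 = 90.50450138
C = P + S*exp(-qT) - K*exp(-rT)
C = 5.1545 + 92.30000000 - 90.50450138 = 6.9500

Answer: Call price = 6.9500


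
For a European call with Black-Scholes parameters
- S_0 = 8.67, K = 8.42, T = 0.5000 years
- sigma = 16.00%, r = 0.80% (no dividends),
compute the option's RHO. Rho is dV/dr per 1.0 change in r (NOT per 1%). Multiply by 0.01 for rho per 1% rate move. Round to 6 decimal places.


Answer: Rho = 2.490034

Derivation:
d1 = 0.3505390168; d2 = 0.2374019318
phi(d1) = 0.3751695078; exp(-qT) = 1.0000000000; exp(-rT) = 0.9960079893
N(d2) = 0.5938275044
Rho = K*T*exp(-rT)*N(d2) = 8.4200 * 0.5000 * 0.9960079893 * 0.5938275044 = 2.490034


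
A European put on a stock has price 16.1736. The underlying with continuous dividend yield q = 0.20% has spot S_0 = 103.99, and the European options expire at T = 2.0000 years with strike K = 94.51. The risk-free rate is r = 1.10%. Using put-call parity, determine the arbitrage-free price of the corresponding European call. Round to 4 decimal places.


Put-call parity: C - P = S_0 * exp(-qT) - K * exp(-rT).
S_0 * exp(-qT) = 103.9900 * 0.99600799 = 103.57487081
K * exp(-rT) = 94.5100 * 0.97824024 = 92.45348461
C = P + S*exp(-qT) - K*exp(-rT)
C = 16.1736 + 103.57487081 - 92.45348461 = 27.2950

Answer: Call price = 27.2950


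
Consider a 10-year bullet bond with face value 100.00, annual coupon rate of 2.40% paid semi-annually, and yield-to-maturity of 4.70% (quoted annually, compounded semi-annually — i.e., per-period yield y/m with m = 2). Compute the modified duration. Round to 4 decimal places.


Coupon per period c = face * coupon_rate / m = 1.200000
Periods per year m = 2; per-period yield y/m = 0.023500
Number of cashflows N = 20
Cashflows (t years, CF_t, discount factor 1/(1+y/m)^(m*t), PV):
  t = 0.5000: CF_t = 1.200000, DF = 0.977040, PV = 1.172447
  t = 1.0000: CF_t = 1.200000, DF = 0.954606, PV = 1.145528
  t = 1.5000: CF_t = 1.200000, DF = 0.932688, PV = 1.119226
  t = 2.0000: CF_t = 1.200000, DF = 0.911273, PV = 1.093528
  t = 2.5000: CF_t = 1.200000, DF = 0.890350, PV = 1.068420
  t = 3.0000: CF_t = 1.200000, DF = 0.869907, PV = 1.043889
  t = 3.5000: CF_t = 1.200000, DF = 0.849934, PV = 1.019920
  t = 4.0000: CF_t = 1.200000, DF = 0.830419, PV = 0.996503
  t = 4.5000: CF_t = 1.200000, DF = 0.811352, PV = 0.973623
  t = 5.0000: CF_t = 1.200000, DF = 0.792723, PV = 0.951268
  t = 5.5000: CF_t = 1.200000, DF = 0.774522, PV = 0.929426
  t = 6.0000: CF_t = 1.200000, DF = 0.756739, PV = 0.908086
  t = 6.5000: CF_t = 1.200000, DF = 0.739363, PV = 0.887236
  t = 7.0000: CF_t = 1.200000, DF = 0.722387, PV = 0.866865
  t = 7.5000: CF_t = 1.200000, DF = 0.705801, PV = 0.846961
  t = 8.0000: CF_t = 1.200000, DF = 0.689596, PV = 0.827515
  t = 8.5000: CF_t = 1.200000, DF = 0.673762, PV = 0.808515
  t = 9.0000: CF_t = 1.200000, DF = 0.658292, PV = 0.789951
  t = 9.5000: CF_t = 1.200000, DF = 0.643178, PV = 0.771813
  t = 10.0000: CF_t = 101.200000, DF = 0.628410, PV = 63.595088
Price P = sum_t PV_t = 81.815807
First compute Macaulay numerator sum_t t * PV_t:
  t * PV_t at t = 0.5000: 0.586224
  t * PV_t at t = 1.0000: 1.145528
  t * PV_t at t = 1.5000: 1.678839
  t * PV_t at t = 2.0000: 2.187056
  t * PV_t at t = 2.5000: 2.671050
  t * PV_t at t = 3.0000: 3.131666
  t * PV_t at t = 3.5000: 3.569722
  t * PV_t at t = 4.0000: 3.986011
  t * PV_t at t = 4.5000: 4.381301
  t * PV_t at t = 5.0000: 4.756339
  t * PV_t at t = 5.5000: 5.111844
  t * PV_t at t = 6.0000: 5.448517
  t * PV_t at t = 6.5000: 5.767035
  t * PV_t at t = 7.0000: 6.068054
  t * PV_t at t = 7.5000: 6.352209
  t * PV_t at t = 8.0000: 6.620117
  t * PV_t at t = 8.5000: 6.872374
  t * PV_t at t = 9.0000: 7.109556
  t * PV_t at t = 9.5000: 7.332225
  t * PV_t at t = 10.0000: 635.950880
Macaulay duration D = 720.726546 / 81.815807 = 8.809136
Modified duration = D / (1 + y/m) = 8.809136 / (1 + 0.023500) = 8.606874

Answer: Modified duration = 8.6069


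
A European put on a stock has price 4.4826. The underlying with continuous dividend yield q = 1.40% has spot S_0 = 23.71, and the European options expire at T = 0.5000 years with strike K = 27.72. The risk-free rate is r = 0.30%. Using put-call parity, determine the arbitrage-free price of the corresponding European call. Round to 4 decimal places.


Answer: Call price = 0.3488

Derivation:
Put-call parity: C - P = S_0 * exp(-qT) - K * exp(-rT).
S_0 * exp(-qT) = 23.7100 * 0.99302444 = 23.54460954
K * exp(-rT) = 27.7200 * 0.99850112 = 27.67845117
C = P + S*exp(-qT) - K*exp(-rT)
C = 4.4826 + 23.54460954 - 27.67845117 = 0.3488


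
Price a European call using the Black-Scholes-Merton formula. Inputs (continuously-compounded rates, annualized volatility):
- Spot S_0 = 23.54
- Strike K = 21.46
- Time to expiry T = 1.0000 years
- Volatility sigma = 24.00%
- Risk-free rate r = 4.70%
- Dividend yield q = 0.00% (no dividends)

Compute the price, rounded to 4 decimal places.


d1 = (ln(S/K) + (r - q + 0.5*sigma^2) * T) / (sigma * sqrt(T)) = 0.70129319
d2 = d1 - sigma * sqrt(T) = 0.46129319
exp(-rT) = 0.95408740; exp(-qT) = 1.00000000
C = S_0 * exp(-qT) * N(d1) - K * exp(-rT) * N(d2)
N(d1) = 0.75843997; N(d2) = 0.67770586
C = 23.5400 * 1.00000000 * 0.75843997 - 21.4600 * 0.95408740 * 0.67770586 = 3.9778

Answer: Price = 3.9778


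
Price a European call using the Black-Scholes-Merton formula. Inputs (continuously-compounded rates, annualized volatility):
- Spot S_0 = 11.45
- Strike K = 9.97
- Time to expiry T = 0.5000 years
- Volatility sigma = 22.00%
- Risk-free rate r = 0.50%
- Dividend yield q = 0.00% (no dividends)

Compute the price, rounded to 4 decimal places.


Answer: Price = 1.6695

Derivation:
d1 = (ln(S/K) + (r - q + 0.5*sigma^2) * T) / (sigma * sqrt(T)) = 0.98358004
d2 = d1 - sigma * sqrt(T) = 0.82801655
exp(-rT) = 0.99750312; exp(-qT) = 1.00000000
C = S_0 * exp(-qT) * N(d1) - K * exp(-rT) * N(d2)
N(d1) = 0.83733898; N(d2) = 0.79616944
C = 11.4500 * 1.00000000 * 0.83733898 - 9.9700 * 0.99750312 * 0.79616944 = 1.6695


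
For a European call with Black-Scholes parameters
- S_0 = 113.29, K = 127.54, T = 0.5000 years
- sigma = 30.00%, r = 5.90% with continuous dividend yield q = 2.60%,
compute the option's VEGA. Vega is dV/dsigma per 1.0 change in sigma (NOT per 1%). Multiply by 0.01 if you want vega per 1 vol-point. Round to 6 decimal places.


Answer: Vega = 29.407526

Derivation:
d1 = -0.3746682496; d2 = -0.5868002840
phi(d1) = 0.3719013374; exp(-qT) = 0.9870841350; exp(-rT) = 0.9709308776
Vega = S * exp(-qT) * phi(d1) * sqrt(T) = 113.2900 * 0.9870841350 * 0.3719013374 * 0.7071067812 = 29.407526


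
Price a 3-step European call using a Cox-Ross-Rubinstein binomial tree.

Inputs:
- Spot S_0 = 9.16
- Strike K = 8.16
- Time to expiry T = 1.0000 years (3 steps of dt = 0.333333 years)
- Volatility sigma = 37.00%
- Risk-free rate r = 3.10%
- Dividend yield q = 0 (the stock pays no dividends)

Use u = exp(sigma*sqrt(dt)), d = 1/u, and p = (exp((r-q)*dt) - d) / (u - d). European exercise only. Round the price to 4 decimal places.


Answer: Price = V(0,0) = 2.0199

Derivation:
dt = T/N = 0.333333
u = exp(sigma*sqrt(dt)) = 1.238152; d = 1/u = 0.807656
p = (exp((r-q)*dt) - d) / (u - d) = 0.470925
Discount per step: exp(-r*dt) = 0.989720
Stock lattice S(k, i) with i counting down-moves:
  k=0: S(0,0) = 9.1600
  k=1: S(1,0) = 11.3415; S(1,1) = 7.3981
  k=2: S(2,0) = 14.0425; S(2,1) = 9.1600; S(2,2) = 5.9751
  k=3: S(3,0) = 17.3867; S(3,1) = 11.3415; S(3,2) = 7.3981; S(3,3) = 4.8259
Terminal payoffs V(N, i) = max(S_T - K, 0):
  V(3,0) = 9.226690; V(3,1) = 3.181468; V(3,2) = 0.000000; V(3,3) = 0.000000
Backward induction: V(k, i) = exp(-r*dt) * [p * V(k+1, i) + (1-p) * V(k+1, i+1)].
  V(2,0) = exp(-r*dt) * [p*9.226690 + (1-p)*3.181468] = 5.966343
  V(2,1) = exp(-r*dt) * [p*3.181468 + (1-p)*0.000000] = 1.482831
  V(2,2) = exp(-r*dt) * [p*0.000000 + (1-p)*0.000000] = 0.000000
  V(1,0) = exp(-r*dt) * [p*5.966343 + (1-p)*1.482831] = 3.557280
  V(1,1) = exp(-r*dt) * [p*1.482831 + (1-p)*0.000000] = 0.691124
  V(0,0) = exp(-r*dt) * [p*3.557280 + (1-p)*0.691124] = 2.019888


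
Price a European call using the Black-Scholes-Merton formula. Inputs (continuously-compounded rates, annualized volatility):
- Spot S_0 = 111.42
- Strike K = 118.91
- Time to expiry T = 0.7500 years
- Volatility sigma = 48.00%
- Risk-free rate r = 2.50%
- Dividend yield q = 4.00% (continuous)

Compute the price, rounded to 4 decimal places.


d1 = (ln(S/K) + (r - q + 0.5*sigma^2) * T) / (sigma * sqrt(T)) = 0.02427262
d2 = d1 - sigma * sqrt(T) = -0.39141957
exp(-rT) = 0.98142469; exp(-qT) = 0.97044553
C = S_0 * exp(-qT) * N(d1) - K * exp(-rT) * N(d2)
N(d1) = 0.50968243; N(d2) = 0.34774356
C = 111.4200 * 0.97044553 * 0.50968243 - 118.9100 * 0.98142469 * 0.34774356 = 14.5284

Answer: Price = 14.5284


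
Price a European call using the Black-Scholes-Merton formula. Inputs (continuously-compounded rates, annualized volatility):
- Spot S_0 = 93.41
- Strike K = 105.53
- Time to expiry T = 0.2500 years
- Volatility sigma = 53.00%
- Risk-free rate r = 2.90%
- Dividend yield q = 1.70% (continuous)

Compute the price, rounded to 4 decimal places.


d1 = (ln(S/K) + (r - q + 0.5*sigma^2) * T) / (sigma * sqrt(T)) = -0.31654478
d2 = d1 - sigma * sqrt(T) = -0.58154478
exp(-rT) = 0.99277622; exp(-qT) = 0.99575902
C = S_0 * exp(-qT) * N(d1) - K * exp(-rT) * N(d2)
N(d1) = 0.37579452; N(d2) = 0.28043667
C = 93.4100 * 0.99575902 * 0.37579452 - 105.5300 * 0.99277622 * 0.28043667 = 5.5734

Answer: Price = 5.5734


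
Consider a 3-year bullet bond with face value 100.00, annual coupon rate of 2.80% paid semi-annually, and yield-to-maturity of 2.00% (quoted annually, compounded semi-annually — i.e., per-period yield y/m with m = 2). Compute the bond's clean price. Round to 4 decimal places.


Coupon per period c = face * coupon_rate / m = 1.400000
Periods per year m = 2; per-period yield y/m = 0.010000
Number of cashflows N = 6
Cashflows (t years, CF_t, discount factor 1/(1+y/m)^(m*t), PV):
  t = 0.5000: CF_t = 1.400000, DF = 0.990099, PV = 1.386139
  t = 1.0000: CF_t = 1.400000, DF = 0.980296, PV = 1.372414
  t = 1.5000: CF_t = 1.400000, DF = 0.970590, PV = 1.358826
  t = 2.0000: CF_t = 1.400000, DF = 0.960980, PV = 1.345372
  t = 2.5000: CF_t = 1.400000, DF = 0.951466, PV = 1.332052
  t = 3.0000: CF_t = 101.400000, DF = 0.942045, PV = 95.523387
Price P = sum_t PV_t = 102.318191

Answer: Price = 102.3182


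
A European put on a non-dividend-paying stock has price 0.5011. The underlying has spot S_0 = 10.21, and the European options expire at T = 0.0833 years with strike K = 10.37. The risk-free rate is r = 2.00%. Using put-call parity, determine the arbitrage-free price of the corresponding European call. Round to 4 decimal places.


Answer: Call price = 0.3584

Derivation:
Put-call parity: C - P = S_0 * exp(-qT) - K * exp(-rT).
S_0 * exp(-qT) = 10.2100 * 1.00000000 = 10.21000000
K * exp(-rT) = 10.3700 * 0.99833539 = 10.35273796
C = P + S*exp(-qT) - K*exp(-rT)
C = 0.5011 + 10.21000000 - 10.35273796 = 0.3584


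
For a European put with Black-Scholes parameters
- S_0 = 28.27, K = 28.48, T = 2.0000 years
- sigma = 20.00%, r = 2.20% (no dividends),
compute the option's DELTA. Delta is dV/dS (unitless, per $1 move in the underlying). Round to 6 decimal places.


d1 = 0.2708186628; d2 = -0.0120240497
phi(d1) = 0.3845775164; exp(-qT) = 1.0000000000; exp(-rT) = 0.9569539575
N(-d1) = 0.3932652526
Delta = -exp(-qT) * N(-d1) = -1.0000000000 * 0.3932652526 = -0.393265

Answer: Delta = -0.393265


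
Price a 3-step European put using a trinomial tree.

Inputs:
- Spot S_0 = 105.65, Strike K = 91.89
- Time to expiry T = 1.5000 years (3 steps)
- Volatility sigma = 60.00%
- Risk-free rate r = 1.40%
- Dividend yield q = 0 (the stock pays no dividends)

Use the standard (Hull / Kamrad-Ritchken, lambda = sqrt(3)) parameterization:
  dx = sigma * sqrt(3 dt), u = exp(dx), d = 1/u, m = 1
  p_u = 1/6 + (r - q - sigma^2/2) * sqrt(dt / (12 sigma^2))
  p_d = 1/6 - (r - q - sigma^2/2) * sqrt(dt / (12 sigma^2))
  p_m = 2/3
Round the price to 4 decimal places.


dt = T/N = 0.500000; dx = sigma*sqrt(3*dt) = 0.734847
u = exp(dx) = 2.085163; d = 1/u = 0.479579
p_u = 0.110192, p_m = 0.666667, p_d = 0.223141
Discount per step: exp(-r*dt) = 0.993024
Stock lattice S(k, j) with j the centered position index:
  k=0: S(0,+0) = 105.6500
  k=1: S(1,-1) = 50.6675; S(1,+0) = 105.6500; S(1,+1) = 220.2974
  k=2: S(2,-2) = 24.2991; S(2,-1) = 50.6675; S(2,+0) = 105.6500; S(2,+1) = 220.2974; S(2,+2) = 459.3560
  k=3: S(3,-3) = 11.6533; S(3,-2) = 24.2991; S(3,-1) = 50.6675; S(3,+0) = 105.6500; S(3,+1) = 220.2974; S(3,+2) = 459.3560; S(3,+3) = 957.8321
Terminal payoffs V(N, j) = max(K - S_T, 0):
  V(3,-3) = 80.236682; V(3,-2) = 67.590934; V(3,-1) = 41.222493; V(3,+0) = 0.000000; V(3,+1) = 0.000000; V(3,+2) = 0.000000; V(3,+3) = 0.000000
Backward induction: V(k, j) = exp(-r*dt) * [p_u * V(k+1, j+1) + p_m * V(k+1, j) + p_d * V(k+1, j-1)]
  V(2,-2) = exp(-r*dt) * [p_u*41.222493 + p_m*67.590934 + p_d*80.236682] = 67.036220
  V(2,-1) = exp(-r*dt) * [p_u*0.000000 + p_m*41.222493 + p_d*67.590934] = 42.267064
  V(2,+0) = exp(-r*dt) * [p_u*0.000000 + p_m*0.000000 + p_d*41.222493] = 9.134265
  V(2,+1) = exp(-r*dt) * [p_u*0.000000 + p_m*0.000000 + p_d*0.000000] = 0.000000
  V(2,+2) = exp(-r*dt) * [p_u*0.000000 + p_m*0.000000 + p_d*0.000000] = 0.000000
  V(1,-1) = exp(-r*dt) * [p_u*9.134265 + p_m*42.267064 + p_d*67.036220] = 43.835176
  V(1,+0) = exp(-r*dt) * [p_u*0.000000 + p_m*9.134265 + p_d*42.267064] = 15.412757
  V(1,+1) = exp(-r*dt) * [p_u*0.000000 + p_m*0.000000 + p_d*9.134265] = 2.024011
  V(0,+0) = exp(-r*dt) * [p_u*2.024011 + p_m*15.412757 + p_d*43.835176] = 20.138166

Answer: Price = V(0,0) = 20.1382


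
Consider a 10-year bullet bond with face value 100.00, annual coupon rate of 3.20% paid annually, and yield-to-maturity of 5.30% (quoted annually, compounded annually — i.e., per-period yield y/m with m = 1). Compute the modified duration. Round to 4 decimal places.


Coupon per period c = face * coupon_rate / m = 3.200000
Periods per year m = 1; per-period yield y/m = 0.053000
Number of cashflows N = 10
Cashflows (t years, CF_t, discount factor 1/(1+y/m)^(m*t), PV):
  t = 1.0000: CF_t = 3.200000, DF = 0.949668, PV = 3.038936
  t = 2.0000: CF_t = 3.200000, DF = 0.901869, PV = 2.885979
  t = 3.0000: CF_t = 3.200000, DF = 0.856475, PV = 2.740721
  t = 4.0000: CF_t = 3.200000, DF = 0.813367, PV = 2.602774
  t = 5.0000: CF_t = 3.200000, DF = 0.772428, PV = 2.471770
  t = 6.0000: CF_t = 3.200000, DF = 0.733550, PV = 2.347360
  t = 7.0000: CF_t = 3.200000, DF = 0.696629, PV = 2.229212
  t = 8.0000: CF_t = 3.200000, DF = 0.661566, PV = 2.117010
  t = 9.0000: CF_t = 3.200000, DF = 0.628268, PV = 2.010456
  t = 10.0000: CF_t = 103.200000, DF = 0.596645, PV = 61.573804
Price P = sum_t PV_t = 84.018025
First compute Macaulay numerator sum_t t * PV_t:
  t * PV_t at t = 1.0000: 3.038936
  t * PV_t at t = 2.0000: 5.771959
  t * PV_t at t = 3.0000: 8.222164
  t * PV_t at t = 4.0000: 10.411097
  t * PV_t at t = 5.0000: 12.358852
  t * PV_t at t = 6.0000: 14.084162
  t * PV_t at t = 7.0000: 15.604484
  t * PV_t at t = 8.0000: 16.936084
  t * PV_t at t = 9.0000: 18.094107
  t * PV_t at t = 10.0000: 615.738041
Macaulay duration D = 720.259885 / 84.018025 = 8.572683
Modified duration = D / (1 + y/m) = 8.572683 / (1 + 0.053000) = 8.141199

Answer: Modified duration = 8.1412


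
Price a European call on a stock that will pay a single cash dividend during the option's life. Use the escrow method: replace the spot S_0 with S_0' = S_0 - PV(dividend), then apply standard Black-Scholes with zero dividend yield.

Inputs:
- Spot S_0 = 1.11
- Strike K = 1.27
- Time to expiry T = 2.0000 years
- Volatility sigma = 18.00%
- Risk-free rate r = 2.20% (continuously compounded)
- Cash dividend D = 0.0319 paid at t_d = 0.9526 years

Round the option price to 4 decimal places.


PV(D) = D * exp(-r * t_d) = 0.0319 * 0.97926088 = 0.03123842
S_0' = S_0 - PV(D) = 1.1100 - 0.03123842 = 1.07876158
d1 = (ln(S_0'/K) + (r + sigma^2/2)*T) / (sigma*sqrt(T)) = -0.34099519
d2 = d1 - sigma*sqrt(T) = -0.59555363
exp(-rT) = 0.95695396
N(d1) = 0.36655360; N(d2) = 0.27573673
C = S_0' * N(d1) - K * exp(-rT) * N(d2) = 1.07876158 * 0.36655360 - 1.2700 * 0.95695396 * 0.27573673 = 0.0603

Answer: Price = 0.0603


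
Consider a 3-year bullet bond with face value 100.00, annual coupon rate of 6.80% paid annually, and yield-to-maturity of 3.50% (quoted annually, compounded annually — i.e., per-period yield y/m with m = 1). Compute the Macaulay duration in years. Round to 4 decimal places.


Coupon per period c = face * coupon_rate / m = 6.800000
Periods per year m = 1; per-period yield y/m = 0.035000
Number of cashflows N = 3
Cashflows (t years, CF_t, discount factor 1/(1+y/m)^(m*t), PV):
  t = 1.0000: CF_t = 6.800000, DF = 0.966184, PV = 6.570048
  t = 2.0000: CF_t = 6.800000, DF = 0.933511, PV = 6.347873
  t = 3.0000: CF_t = 106.800000, DF = 0.901943, PV = 96.327481
Price P = sum_t PV_t = 109.245402
Macaulay numerator sum_t t * PV_t:
  t * PV_t at t = 1.0000: 6.570048
  t * PV_t at t = 2.0000: 12.695746
  t * PV_t at t = 3.0000: 288.982443
Macaulay duration D = (sum_t t * PV_t) / P = 308.248237 / 109.245402 = 2.821613

Answer: Macaulay duration = 2.8216 years


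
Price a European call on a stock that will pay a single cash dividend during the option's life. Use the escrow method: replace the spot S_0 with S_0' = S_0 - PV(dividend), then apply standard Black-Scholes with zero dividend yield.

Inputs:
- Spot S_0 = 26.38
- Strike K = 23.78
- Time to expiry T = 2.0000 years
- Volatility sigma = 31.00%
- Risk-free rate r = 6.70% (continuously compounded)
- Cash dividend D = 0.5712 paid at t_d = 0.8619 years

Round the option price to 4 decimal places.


Answer: Price = 7.0438

Derivation:
PV(D) = D * exp(-r * t_d) = 0.5712 * 0.94388844 = 0.53914908
S_0' = S_0 - PV(D) = 26.3800 - 0.53914908 = 25.84085092
d1 = (ln(S_0'/K) + (r + sigma^2/2)*T) / (sigma*sqrt(T)) = 0.71443268
d2 = d1 - sigma*sqrt(T) = 0.27602647
exp(-rT) = 0.87459006
N(d1) = 0.76252016; N(d2) = 0.60873613
C = S_0' * N(d1) - K * exp(-rT) * N(d2) = 25.84085092 * 0.76252016 - 23.7800 * 0.87459006 * 0.60873613 = 7.0438


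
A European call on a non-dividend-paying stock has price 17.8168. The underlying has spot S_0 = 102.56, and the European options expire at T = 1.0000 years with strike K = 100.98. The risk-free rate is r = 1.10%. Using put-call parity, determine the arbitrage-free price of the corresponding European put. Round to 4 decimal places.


Answer: Put price = 15.1321

Derivation:
Put-call parity: C - P = S_0 * exp(-qT) - K * exp(-rT).
S_0 * exp(-qT) = 102.5600 * 1.00000000 = 102.56000000
K * exp(-rT) = 100.9800 * 0.98906028 = 99.87530695
P = C - S*exp(-qT) + K*exp(-rT)
P = 17.8168 - 102.56000000 + 99.87530695 = 15.1321


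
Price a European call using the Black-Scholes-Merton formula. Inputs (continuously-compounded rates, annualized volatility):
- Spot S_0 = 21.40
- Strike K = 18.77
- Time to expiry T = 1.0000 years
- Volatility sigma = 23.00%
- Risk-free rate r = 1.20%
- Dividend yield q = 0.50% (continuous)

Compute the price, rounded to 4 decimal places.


Answer: Price = 3.5146

Derivation:
d1 = (ln(S/K) + (r - q + 0.5*sigma^2) * T) / (sigma * sqrt(T)) = 0.71556988
d2 = d1 - sigma * sqrt(T) = 0.48556988
exp(-rT) = 0.98807171; exp(-qT) = 0.99501248
C = S_0 * exp(-qT) * N(d1) - K * exp(-rT) * N(d2)
N(d1) = 0.76287151; N(d2) = 0.68636392
C = 21.4000 * 0.99501248 * 0.76287151 - 18.7700 * 0.98807171 * 0.68636392 = 3.5146


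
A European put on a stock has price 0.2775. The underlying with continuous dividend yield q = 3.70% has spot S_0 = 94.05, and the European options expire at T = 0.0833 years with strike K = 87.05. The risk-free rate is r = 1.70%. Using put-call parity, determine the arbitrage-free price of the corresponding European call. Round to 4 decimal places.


Answer: Call price = 7.1113

Derivation:
Put-call parity: C - P = S_0 * exp(-qT) - K * exp(-rT).
S_0 * exp(-qT) = 94.0500 * 0.99692264 = 93.76057474
K * exp(-rT) = 87.0500 * 0.99858490 = 86.92681574
C = P + S*exp(-qT) - K*exp(-rT)
C = 0.2775 + 93.76057474 - 86.92681574 = 7.1113


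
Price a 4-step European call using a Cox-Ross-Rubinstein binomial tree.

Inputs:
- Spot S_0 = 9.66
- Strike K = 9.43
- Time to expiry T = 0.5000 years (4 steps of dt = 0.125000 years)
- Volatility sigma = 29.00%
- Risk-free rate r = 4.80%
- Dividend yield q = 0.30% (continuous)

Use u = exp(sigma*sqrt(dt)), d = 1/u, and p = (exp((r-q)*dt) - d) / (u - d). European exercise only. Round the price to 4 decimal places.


dt = T/N = 0.125000
u = exp(sigma*sqrt(dt)) = 1.107971; d = 1/u = 0.902551
p = (exp((r-q)*dt) - d) / (u - d) = 0.501850
Discount per step: exp(-r*dt) = 0.994018
Stock lattice S(k, i) with i counting down-moves:
  k=0: S(0,0) = 9.6600
  k=1: S(1,0) = 10.7030; S(1,1) = 8.7186
  k=2: S(2,0) = 11.8586; S(2,1) = 9.6600; S(2,2) = 7.8690
  k=3: S(3,0) = 13.1390; S(3,1) = 10.7030; S(3,2) = 8.7186; S(3,3) = 7.1022
  k=4: S(4,0) = 14.5576; S(4,1) = 11.8586; S(4,2) = 9.6600; S(4,3) = 7.8690; S(4,4) = 6.4101
Terminal payoffs V(N, i) = max(S_T - K, 0):
  V(4,0) = 5.127635; V(4,1) = 2.428615; V(4,2) = 0.230000; V(4,3) = 0.000000; V(4,4) = 0.000000
Backward induction: V(k, i) = exp(-r*dt) * [p * V(k+1, i) + (1-p) * V(k+1, i+1)].
  V(3,0) = exp(-r*dt) * [p*5.127635 + (1-p)*2.428615] = 3.760487
  V(3,1) = exp(-r*dt) * [p*2.428615 + (1-p)*0.230000] = 1.325398
  V(3,2) = exp(-r*dt) * [p*0.230000 + (1-p)*0.000000] = 0.114735
  V(3,3) = exp(-r*dt) * [p*0.000000 + (1-p)*0.000000] = 0.000000
  V(2,0) = exp(-r*dt) * [p*3.760487 + (1-p)*1.325398] = 2.532208
  V(2,1) = exp(-r*dt) * [p*1.325398 + (1-p)*0.114735] = 0.717985
  V(2,2) = exp(-r*dt) * [p*0.114735 + (1-p)*0.000000] = 0.057235
  V(1,0) = exp(-r*dt) * [p*2.532208 + (1-p)*0.717985] = 1.618711
  V(1,1) = exp(-r*dt) * [p*0.717985 + (1-p)*0.057235] = 0.386507
  V(0,0) = exp(-r*dt) * [p*1.618711 + (1-p)*0.386507] = 0.998877

Answer: Price = V(0,0) = 0.9989


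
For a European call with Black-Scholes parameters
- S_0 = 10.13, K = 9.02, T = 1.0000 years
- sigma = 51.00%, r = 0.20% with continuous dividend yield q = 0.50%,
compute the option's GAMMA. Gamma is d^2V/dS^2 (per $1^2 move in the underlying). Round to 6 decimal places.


d1 = 0.4766803611; d2 = -0.0333196389
phi(d1) = 0.3560975330; exp(-qT) = 0.9950124792; exp(-rT) = 0.9980019987
Gamma = exp(-qT) * phi(d1) / (S * sigma * sqrt(T)) = 0.9950124792 * 0.3560975330 / (10.1300 * 0.5100 * 1.0000000000) = 0.068583

Answer: Gamma = 0.068583


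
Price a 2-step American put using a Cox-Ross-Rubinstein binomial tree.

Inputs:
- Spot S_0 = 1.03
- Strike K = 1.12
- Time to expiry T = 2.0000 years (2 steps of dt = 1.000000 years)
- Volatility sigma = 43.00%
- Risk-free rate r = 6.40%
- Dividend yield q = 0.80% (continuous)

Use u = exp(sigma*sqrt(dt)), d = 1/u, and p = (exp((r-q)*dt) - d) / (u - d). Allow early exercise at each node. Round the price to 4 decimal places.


dt = T/N = 1.000000
u = exp(sigma*sqrt(dt)) = 1.537258; d = 1/u = 0.650509
p = (exp((r-q)*dt) - d) / (u - d) = 0.459080
Discount per step: exp(-r*dt) = 0.938005
Stock lattice S(k, i) with i counting down-moves:
  k=0: S(0,0) = 1.0300
  k=1: S(1,0) = 1.5834; S(1,1) = 0.6700
  k=2: S(2,0) = 2.4341; S(2,1) = 1.0300; S(2,2) = 0.4359
Terminal payoffs V(N, i) = max(K - S_T, 0):
  V(2,0) = 0.000000; V(2,1) = 0.090000; V(2,2) = 0.684143
Backward induction: V(k, i) = exp(-r*dt) * [p * V(k+1, i) + (1-p) * V(k+1, i+1)]; then take max(V_cont, immediate exercise) for American.
  V(1,0) = exp(-r*dt) * [p*0.000000 + (1-p)*0.090000] = 0.045665; exercise = 0.000000; V(1,0) = max -> 0.045665
  V(1,1) = exp(-r*dt) * [p*0.090000 + (1-p)*0.684143] = 0.385880; exercise = 0.449976; V(1,1) = max -> 0.449976
  V(0,0) = exp(-r*dt) * [p*0.045665 + (1-p)*0.449976] = 0.247975; exercise = 0.090000; V(0,0) = max -> 0.247975

Answer: Price = V(0,0) = 0.2480


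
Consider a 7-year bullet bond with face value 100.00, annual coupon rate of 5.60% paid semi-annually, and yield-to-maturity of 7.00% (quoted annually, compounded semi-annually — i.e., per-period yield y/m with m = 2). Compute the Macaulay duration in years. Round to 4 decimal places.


Answer: Macaulay duration = 5.8318 years

Derivation:
Coupon per period c = face * coupon_rate / m = 2.800000
Periods per year m = 2; per-period yield y/m = 0.035000
Number of cashflows N = 14
Cashflows (t years, CF_t, discount factor 1/(1+y/m)^(m*t), PV):
  t = 0.5000: CF_t = 2.800000, DF = 0.966184, PV = 2.705314
  t = 1.0000: CF_t = 2.800000, DF = 0.933511, PV = 2.613830
  t = 1.5000: CF_t = 2.800000, DF = 0.901943, PV = 2.525440
  t = 2.0000: CF_t = 2.800000, DF = 0.871442, PV = 2.440038
  t = 2.5000: CF_t = 2.800000, DF = 0.841973, PV = 2.357525
  t = 3.0000: CF_t = 2.800000, DF = 0.813501, PV = 2.277802
  t = 3.5000: CF_t = 2.800000, DF = 0.785991, PV = 2.200775
  t = 4.0000: CF_t = 2.800000, DF = 0.759412, PV = 2.126352
  t = 4.5000: CF_t = 2.800000, DF = 0.733731, PV = 2.054447
  t = 5.0000: CF_t = 2.800000, DF = 0.708919, PV = 1.984973
  t = 5.5000: CF_t = 2.800000, DF = 0.684946, PV = 1.917848
  t = 6.0000: CF_t = 2.800000, DF = 0.661783, PV = 1.852993
  t = 6.5000: CF_t = 2.800000, DF = 0.639404, PV = 1.790332
  t = 7.0000: CF_t = 102.800000, DF = 0.617782, PV = 63.507968
Price P = sum_t PV_t = 92.355636
Macaulay numerator sum_t t * PV_t:
  t * PV_t at t = 0.5000: 1.352657
  t * PV_t at t = 1.0000: 2.613830
  t * PV_t at t = 1.5000: 3.788159
  t * PV_t at t = 2.0000: 4.880076
  t * PV_t at t = 2.5000: 5.893812
  t * PV_t at t = 3.0000: 6.833405
  t * PV_t at t = 3.5000: 7.702711
  t * PV_t at t = 4.0000: 8.505409
  t * PV_t at t = 4.5000: 9.245010
  t * PV_t at t = 5.0000: 9.924863
  t * PV_t at t = 5.5000: 10.548164
  t * PV_t at t = 6.0000: 11.117959
  t * PV_t at t = 6.5000: 11.637156
  t * PV_t at t = 7.0000: 444.555776
Macaulay duration D = (sum_t t * PV_t) / P = 538.598990 / 92.355636 = 5.831793


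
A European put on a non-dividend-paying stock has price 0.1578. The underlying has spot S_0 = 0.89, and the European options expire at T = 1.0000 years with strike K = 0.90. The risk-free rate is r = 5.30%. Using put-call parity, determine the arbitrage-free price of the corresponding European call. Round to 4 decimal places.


Answer: Call price = 0.1943

Derivation:
Put-call parity: C - P = S_0 * exp(-qT) - K * exp(-rT).
S_0 * exp(-qT) = 0.8900 * 1.00000000 = 0.89000000
K * exp(-rT) = 0.9000 * 0.94838001 = 0.85354201
C = P + S*exp(-qT) - K*exp(-rT)
C = 0.1578 + 0.89000000 - 0.85354201 = 0.1943


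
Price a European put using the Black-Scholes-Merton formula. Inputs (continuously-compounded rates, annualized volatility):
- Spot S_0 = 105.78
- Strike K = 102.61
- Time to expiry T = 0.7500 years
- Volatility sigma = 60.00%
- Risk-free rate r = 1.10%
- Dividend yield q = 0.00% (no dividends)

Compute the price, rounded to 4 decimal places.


d1 = (ln(S/K) + (r - q + 0.5*sigma^2) * T) / (sigma * sqrt(T)) = 0.33423976
d2 = d1 - sigma * sqrt(T) = -0.18537549
exp(-rT) = 0.99178394; exp(-qT) = 1.00000000
P = K * exp(-rT) * N(-d2) - S_0 * exp(-qT) * N(-d1)
N(-d1) = 0.36909932; N(-d2) = 0.57353273
P = 102.6100 * 0.99178394 * 0.57353273 - 105.7800 * 1.00000000 * 0.36909932 = 19.3234

Answer: Price = 19.3234


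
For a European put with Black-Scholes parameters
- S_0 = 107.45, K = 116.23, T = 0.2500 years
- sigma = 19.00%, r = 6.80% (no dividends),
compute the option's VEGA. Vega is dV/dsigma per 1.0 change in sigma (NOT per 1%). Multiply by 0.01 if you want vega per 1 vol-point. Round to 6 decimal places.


d1 = -0.6003459323; d2 = -0.6953459323
phi(d1) = 0.3331554262; exp(-qT) = 1.0000000000; exp(-rT) = 0.9831436846
Vega = S * exp(-qT) * phi(d1) * sqrt(T) = 107.4500 * 1.0000000000 * 0.3331554262 * 0.5000000000 = 17.898775

Answer: Vega = 17.898775


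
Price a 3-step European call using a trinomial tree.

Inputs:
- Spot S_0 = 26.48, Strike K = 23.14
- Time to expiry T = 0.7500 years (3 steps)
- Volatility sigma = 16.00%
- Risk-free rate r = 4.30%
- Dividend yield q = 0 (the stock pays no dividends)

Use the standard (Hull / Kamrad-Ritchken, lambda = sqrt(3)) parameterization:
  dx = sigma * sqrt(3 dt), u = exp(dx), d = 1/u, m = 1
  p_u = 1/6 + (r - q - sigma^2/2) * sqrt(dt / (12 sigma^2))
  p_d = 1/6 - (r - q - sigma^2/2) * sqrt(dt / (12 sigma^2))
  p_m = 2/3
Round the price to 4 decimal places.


dt = T/N = 0.250000; dx = sigma*sqrt(3*dt) = 0.138564
u = exp(dx) = 1.148623; d = 1/u = 0.870607
p_u = 0.193910, p_m = 0.666667, p_d = 0.139423
Discount per step: exp(-r*dt) = 0.989308
Stock lattice S(k, j) with j the centered position index:
  k=0: S(0,+0) = 26.4800
  k=1: S(1,-1) = 23.0537; S(1,+0) = 26.4800; S(1,+1) = 30.4155
  k=2: S(2,-2) = 20.0707; S(2,-1) = 23.0537; S(2,+0) = 26.4800; S(2,+1) = 30.4155; S(2,+2) = 34.9360
  k=3: S(3,-3) = 17.4737; S(3,-2) = 20.0707; S(3,-1) = 23.0537; S(3,+0) = 26.4800; S(3,+1) = 30.4155; S(3,+2) = 34.9360; S(3,+3) = 40.1283
Terminal payoffs V(N, j) = max(S_T - K, 0):
  V(3,-3) = 0.000000; V(3,-2) = 0.000000; V(3,-1) = 0.000000; V(3,+0) = 3.340000; V(3,+1) = 7.275544; V(3,+2) = 11.796002; V(3,+3) = 16.988304
Backward induction: V(k, j) = exp(-r*dt) * [p_u * V(k+1, j+1) + p_m * V(k+1, j) + p_d * V(k+1, j-1)]
  V(2,-2) = exp(-r*dt) * [p_u*0.000000 + p_m*0.000000 + p_d*0.000000] = 0.000000
  V(2,-1) = exp(-r*dt) * [p_u*3.340000 + p_m*0.000000 + p_d*0.000000] = 0.640736
  V(2,+0) = exp(-r*dt) * [p_u*7.275544 + p_m*3.340000 + p_d*0.000000] = 3.598577
  V(2,+1) = exp(-r*dt) * [p_u*11.796002 + p_m*7.275544 + p_d*3.340000] = 7.522104
  V(2,+2) = exp(-r*dt) * [p_u*16.988304 + p_m*11.796002 + p_d*7.275544] = 12.042433
  V(1,-1) = exp(-r*dt) * [p_u*3.598577 + p_m*0.640736 + p_d*0.000000] = 1.112930
  V(1,+0) = exp(-r*dt) * [p_u*7.522104 + p_m*3.598577 + p_d*0.640736] = 3.904795
  V(1,+1) = exp(-r*dt) * [p_u*12.042433 + p_m*7.522104 + p_d*3.598577] = 7.767660
  V(0,+0) = exp(-r*dt) * [p_u*7.767660 + p_m*3.904795 + p_d*1.112930] = 4.218996

Answer: Price = V(0,0) = 4.2190


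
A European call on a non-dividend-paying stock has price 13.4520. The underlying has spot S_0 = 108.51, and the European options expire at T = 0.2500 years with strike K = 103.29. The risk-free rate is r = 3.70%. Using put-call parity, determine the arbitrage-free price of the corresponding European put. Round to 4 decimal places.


Answer: Put price = 7.2810

Derivation:
Put-call parity: C - P = S_0 * exp(-qT) - K * exp(-rT).
S_0 * exp(-qT) = 108.5100 * 1.00000000 = 108.51000000
K * exp(-rT) = 103.2900 * 0.99079265 = 102.33897278
P = C - S*exp(-qT) + K*exp(-rT)
P = 13.4520 - 108.51000000 + 102.33897278 = 7.2810


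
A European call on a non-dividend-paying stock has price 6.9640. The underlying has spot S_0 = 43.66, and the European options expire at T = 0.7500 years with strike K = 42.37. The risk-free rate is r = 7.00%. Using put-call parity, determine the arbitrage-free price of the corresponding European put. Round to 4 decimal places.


Answer: Put price = 3.5070

Derivation:
Put-call parity: C - P = S_0 * exp(-qT) - K * exp(-rT).
S_0 * exp(-qT) = 43.6600 * 1.00000000 = 43.66000000
K * exp(-rT) = 42.3700 * 0.94885432 = 40.20295758
P = C - S*exp(-qT) + K*exp(-rT)
P = 6.9640 - 43.66000000 + 40.20295758 = 3.5070


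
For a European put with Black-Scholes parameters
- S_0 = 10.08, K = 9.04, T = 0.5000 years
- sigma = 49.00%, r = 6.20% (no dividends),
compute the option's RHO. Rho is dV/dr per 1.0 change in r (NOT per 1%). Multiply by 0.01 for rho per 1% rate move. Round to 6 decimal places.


d1 = 0.5769965020; d2 = 0.2305141792
phi(d1) = 0.3377663094; exp(-qT) = 1.0000000000; exp(-rT) = 0.9694755731
N(-d2) = 0.4088461234
Rho = -K*T*exp(-rT)*N(-d2) = -9.0400 * 0.5000 * 0.9694755731 * 0.4088461234 = -1.791576

Answer: Rho = -1.791576


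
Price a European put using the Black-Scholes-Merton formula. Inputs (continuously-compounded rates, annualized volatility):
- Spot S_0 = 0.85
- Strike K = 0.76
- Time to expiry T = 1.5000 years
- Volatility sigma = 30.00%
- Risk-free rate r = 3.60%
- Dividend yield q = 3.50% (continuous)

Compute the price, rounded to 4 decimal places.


Answer: Price = 0.0732

Derivation:
d1 = (ln(S/K) + (r - q + 0.5*sigma^2) * T) / (sigma * sqrt(T)) = 0.49239620
d2 = d1 - sigma * sqrt(T) = 0.12497274
exp(-rT) = 0.94743211; exp(-qT) = 0.94885432
P = K * exp(-rT) * N(-d2) - S_0 * exp(-qT) * N(-d1)
N(-d1) = 0.31121964; N(-d2) = 0.45027257
P = 0.7600 * 0.94743211 * 0.45027257 - 0.8500 * 0.94885432 * 0.31121964 = 0.0732


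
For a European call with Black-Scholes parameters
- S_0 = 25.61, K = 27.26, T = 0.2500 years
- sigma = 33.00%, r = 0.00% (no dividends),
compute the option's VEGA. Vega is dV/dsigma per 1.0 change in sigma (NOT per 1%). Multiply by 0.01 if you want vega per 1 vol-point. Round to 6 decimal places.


Answer: Vega = 4.889627

Derivation:
d1 = -0.2959092488; d2 = -0.4609092488
phi(d1) = 0.3818529566; exp(-qT) = 1.0000000000; exp(-rT) = 1.0000000000
Vega = S * exp(-qT) * phi(d1) * sqrt(T) = 25.6100 * 1.0000000000 * 0.3818529566 * 0.5000000000 = 4.889627


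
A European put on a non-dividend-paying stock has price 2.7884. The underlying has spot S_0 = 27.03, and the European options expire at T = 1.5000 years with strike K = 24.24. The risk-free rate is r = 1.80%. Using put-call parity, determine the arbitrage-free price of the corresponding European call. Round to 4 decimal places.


Answer: Call price = 6.2241

Derivation:
Put-call parity: C - P = S_0 * exp(-qT) - K * exp(-rT).
S_0 * exp(-qT) = 27.0300 * 1.00000000 = 27.03000000
K * exp(-rT) = 24.2400 * 0.97336124 = 23.59427649
C = P + S*exp(-qT) - K*exp(-rT)
C = 2.7884 + 27.03000000 - 23.59427649 = 6.2241


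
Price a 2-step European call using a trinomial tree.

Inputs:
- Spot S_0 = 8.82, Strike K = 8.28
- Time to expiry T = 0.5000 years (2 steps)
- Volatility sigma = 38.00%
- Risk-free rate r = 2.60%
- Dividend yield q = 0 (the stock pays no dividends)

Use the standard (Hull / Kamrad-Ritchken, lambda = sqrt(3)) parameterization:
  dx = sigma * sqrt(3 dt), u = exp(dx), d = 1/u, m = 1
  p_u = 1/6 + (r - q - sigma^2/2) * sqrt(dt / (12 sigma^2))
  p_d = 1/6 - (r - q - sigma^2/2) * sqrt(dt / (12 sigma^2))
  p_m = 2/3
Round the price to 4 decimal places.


dt = T/N = 0.250000; dx = sigma*sqrt(3*dt) = 0.329090
u = exp(dx) = 1.389702; d = 1/u = 0.719579
p_u = 0.149118, p_m = 0.666667, p_d = 0.184215
Discount per step: exp(-r*dt) = 0.993521
Stock lattice S(k, j) with j the centered position index:
  k=0: S(0,+0) = 8.8200
  k=1: S(1,-1) = 6.3467; S(1,+0) = 8.8200; S(1,+1) = 12.2572
  k=2: S(2,-2) = 4.5669; S(2,-1) = 6.3467; S(2,+0) = 8.8200; S(2,+1) = 12.2572; S(2,+2) = 17.0338
Terminal payoffs V(N, j) = max(S_T - K, 0):
  V(2,-2) = 0.000000; V(2,-1) = 0.000000; V(2,+0) = 0.540000; V(2,+1) = 3.977176; V(2,+2) = 8.753827
Backward induction: V(k, j) = exp(-r*dt) * [p_u * V(k+1, j+1) + p_m * V(k+1, j) + p_d * V(k+1, j-1)]
  V(1,-1) = exp(-r*dt) * [p_u*0.540000 + p_m*0.000000 + p_d*0.000000] = 0.080002
  V(1,+0) = exp(-r*dt) * [p_u*3.977176 + p_m*0.540000 + p_d*0.000000] = 0.946895
  V(1,+1) = exp(-r*dt) * [p_u*8.753827 + p_m*3.977176 + p_d*0.540000] = 4.030002
  V(0,+0) = exp(-r*dt) * [p_u*4.030002 + p_m*0.946895 + p_d*0.080002] = 1.238869

Answer: Price = V(0,0) = 1.2389
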